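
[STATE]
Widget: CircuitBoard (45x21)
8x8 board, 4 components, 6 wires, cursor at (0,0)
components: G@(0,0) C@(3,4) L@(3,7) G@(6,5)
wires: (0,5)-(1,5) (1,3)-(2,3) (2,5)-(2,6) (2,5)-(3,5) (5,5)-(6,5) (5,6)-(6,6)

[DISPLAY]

   0 1 2 3 4 5 6 7                           
0  [G]                  ·                    
                        │                    
1               ·       ·                    
                │                            
2               ·       · ─ ·                
                        │                    
3                   C   ·       L            
                                             
4                                            
                                             
5                       ·   ·                
                        │   │                
6                       G   ·                
                                             
7                                            
Cursor: (0,0)                                
                                             
                                             
                                             
                                             


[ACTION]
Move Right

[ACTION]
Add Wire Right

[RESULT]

   0 1 2 3 4 5 6 7                           
0   G  [.]─ ·           ·                    
                        │                    
1               ·       ·                    
                │                            
2               ·       · ─ ·                
                        │                    
3                   C   ·       L            
                                             
4                                            
                                             
5                       ·   ·                
                        │   │                
6                       G   ·                
                                             
7                                            
Cursor: (0,1)                                
                                             
                                             
                                             
                                             


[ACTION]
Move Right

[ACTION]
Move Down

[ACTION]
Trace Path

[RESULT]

   0 1 2 3 4 5 6 7                           
0   G   · ─ ·           ·                    
                        │                    
1          [.]  ·       ·                    
                │                            
2               ·       · ─ ·                
                        │                    
3                   C   ·       L            
                                             
4                                            
                                             
5                       ·   ·                
                        │   │                
6                       G   ·                
                                             
7                                            
Cursor: (1,2)  Trace: No connections         
                                             
                                             
                                             
                                             


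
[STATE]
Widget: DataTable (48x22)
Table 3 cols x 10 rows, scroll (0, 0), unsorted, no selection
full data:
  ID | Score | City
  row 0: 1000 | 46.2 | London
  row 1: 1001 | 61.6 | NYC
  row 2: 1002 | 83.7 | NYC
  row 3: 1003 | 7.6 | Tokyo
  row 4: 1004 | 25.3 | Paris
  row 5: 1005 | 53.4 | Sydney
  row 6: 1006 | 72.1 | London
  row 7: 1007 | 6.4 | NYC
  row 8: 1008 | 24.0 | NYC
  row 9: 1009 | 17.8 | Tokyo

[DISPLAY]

ID  │Score│City                                 
────┼─────┼──────                               
1000│46.2 │London                               
1001│61.6 │NYC                                  
1002│83.7 │NYC                                  
1003│7.6  │Tokyo                                
1004│25.3 │Paris                                
1005│53.4 │Sydney                               
1006│72.1 │London                               
1007│6.4  │NYC                                  
1008│24.0 │NYC                                  
1009│17.8 │Tokyo                                
                                                
                                                
                                                
                                                
                                                
                                                
                                                
                                                
                                                
                                                


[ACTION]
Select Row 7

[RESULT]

ID  │Score│City                                 
────┼─────┼──────                               
1000│46.2 │London                               
1001│61.6 │NYC                                  
1002│83.7 │NYC                                  
1003│7.6  │Tokyo                                
1004│25.3 │Paris                                
1005│53.4 │Sydney                               
1006│72.1 │London                               
>007│6.4  │NYC                                  
1008│24.0 │NYC                                  
1009│17.8 │Tokyo                                
                                                
                                                
                                                
                                                
                                                
                                                
                                                
                                                
                                                
                                                


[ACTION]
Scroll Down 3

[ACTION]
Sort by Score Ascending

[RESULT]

ID  │Scor▲│City                                 
────┼─────┼──────                               
1007│6.4  │NYC                                  
1003│7.6  │Tokyo                                
1009│17.8 │Tokyo                                
1008│24.0 │NYC                                  
1004│25.3 │Paris                                
1000│46.2 │London                               
1005│53.4 │Sydney                               
>001│61.6 │NYC                                  
1006│72.1 │London                               
1002│83.7 │NYC                                  
                                                
                                                
                                                
                                                
                                                
                                                
                                                
                                                
                                                
                                                


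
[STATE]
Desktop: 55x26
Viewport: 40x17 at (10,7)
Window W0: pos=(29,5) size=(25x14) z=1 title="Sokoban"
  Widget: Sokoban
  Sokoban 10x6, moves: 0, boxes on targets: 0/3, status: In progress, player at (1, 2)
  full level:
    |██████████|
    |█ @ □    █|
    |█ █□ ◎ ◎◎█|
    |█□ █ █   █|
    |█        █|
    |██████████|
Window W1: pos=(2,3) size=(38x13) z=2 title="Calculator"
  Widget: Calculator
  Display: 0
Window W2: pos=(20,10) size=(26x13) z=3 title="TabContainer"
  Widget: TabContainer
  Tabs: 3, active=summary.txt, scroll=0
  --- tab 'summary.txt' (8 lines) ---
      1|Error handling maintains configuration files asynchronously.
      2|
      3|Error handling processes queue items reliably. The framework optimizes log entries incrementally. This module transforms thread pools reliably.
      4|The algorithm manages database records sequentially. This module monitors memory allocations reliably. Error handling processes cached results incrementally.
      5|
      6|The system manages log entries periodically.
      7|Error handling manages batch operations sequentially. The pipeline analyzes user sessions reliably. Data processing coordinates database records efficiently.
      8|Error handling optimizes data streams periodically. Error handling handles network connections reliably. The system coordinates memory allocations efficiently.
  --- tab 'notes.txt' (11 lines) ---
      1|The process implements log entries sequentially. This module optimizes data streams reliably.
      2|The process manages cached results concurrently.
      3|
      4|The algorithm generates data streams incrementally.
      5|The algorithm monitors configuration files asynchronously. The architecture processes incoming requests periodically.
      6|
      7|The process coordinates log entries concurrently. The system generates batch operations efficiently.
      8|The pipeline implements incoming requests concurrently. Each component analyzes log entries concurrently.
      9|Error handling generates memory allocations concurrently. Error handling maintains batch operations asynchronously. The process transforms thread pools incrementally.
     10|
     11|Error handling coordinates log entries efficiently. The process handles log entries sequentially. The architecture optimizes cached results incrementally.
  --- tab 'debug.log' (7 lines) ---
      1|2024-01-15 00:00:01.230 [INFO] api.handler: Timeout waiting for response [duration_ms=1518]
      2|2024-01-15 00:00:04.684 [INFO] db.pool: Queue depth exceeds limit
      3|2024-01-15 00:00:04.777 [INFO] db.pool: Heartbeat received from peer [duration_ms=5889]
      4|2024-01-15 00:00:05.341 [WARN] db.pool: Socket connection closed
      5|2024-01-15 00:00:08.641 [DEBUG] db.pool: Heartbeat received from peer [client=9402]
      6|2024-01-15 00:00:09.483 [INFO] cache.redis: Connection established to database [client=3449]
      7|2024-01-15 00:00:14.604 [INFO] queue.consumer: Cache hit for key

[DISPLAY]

─┬───┬───┐                   ┃──────────
 │ 9 │ ÷ │                   ┃          
─┼───┼───┤                   ┃          
 │ 6 │ × │┏━━━━━━━━━━━━━━━━━━━━━━━━┓    
─┼───┼───┤┃ TabContainer           ┃    
 │ 3 │ - │┠────────────────────────┨    
─┼───┼───┤┃[summary.txt]│ notes.txt┃    
 │ = │ + │┃────────────────────────┃    
━━━━━━━━━━┃Error handling maintains┃    
          ┃                        ┃    
          ┃Error handling processes┃    
          ┃The algorithm manages da┃━━━━
          ┃                        ┃    
          ┃The system manages log e┃    
          ┃Error handling manages b┃    
          ┗━━━━━━━━━━━━━━━━━━━━━━━━┛    
                                        


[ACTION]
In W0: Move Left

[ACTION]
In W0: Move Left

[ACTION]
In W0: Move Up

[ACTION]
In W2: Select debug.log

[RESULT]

─┬───┬───┐                   ┃──────────
 │ 9 │ ÷ │                   ┃          
─┼───┼───┤                   ┃          
 │ 6 │ × │┏━━━━━━━━━━━━━━━━━━━━━━━━┓    
─┼───┼───┤┃ TabContainer           ┃    
 │ 3 │ - │┠────────────────────────┨    
─┼───┼───┤┃ summary.txt │ notes.txt┃    
 │ = │ + │┃────────────────────────┃    
━━━━━━━━━━┃2024-01-15 00:00:01.230 ┃    
          ┃2024-01-15 00:00:04.684 ┃    
          ┃2024-01-15 00:00:04.777 ┃    
          ┃2024-01-15 00:00:05.341 ┃━━━━
          ┃2024-01-15 00:00:08.641 ┃    
          ┃2024-01-15 00:00:09.483 ┃    
          ┃2024-01-15 00:00:14.604 ┃    
          ┗━━━━━━━━━━━━━━━━━━━━━━━━┛    
                                        


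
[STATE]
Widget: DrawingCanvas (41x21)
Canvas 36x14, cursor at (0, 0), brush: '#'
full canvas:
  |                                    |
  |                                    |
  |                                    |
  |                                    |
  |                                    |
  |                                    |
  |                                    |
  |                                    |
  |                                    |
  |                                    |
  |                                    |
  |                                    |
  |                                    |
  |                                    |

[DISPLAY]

+                                        
                                         
                                         
                                         
                                         
                                         
                                         
                                         
                                         
                                         
                                         
                                         
                                         
                                         
                                         
                                         
                                         
                                         
                                         
                                         
                                         


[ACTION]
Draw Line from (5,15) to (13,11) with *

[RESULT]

+                                        
                                         
                                         
                                         
                                         
               *                         
               *                         
              *                          
              *                          
             *                           
             *                           
            *                            
            *                            
           *                             
                                         
                                         
                                         
                                         
                                         
                                         
                                         


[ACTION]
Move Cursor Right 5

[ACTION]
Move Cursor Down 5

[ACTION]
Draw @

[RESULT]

                                         
                                         
                                         
                                         
                                         
     @         *                         
               *                         
              *                          
              *                          
             *                           
             *                           
            *                            
            *                            
           *                             
                                         
                                         
                                         
                                         
                                         
                                         
                                         


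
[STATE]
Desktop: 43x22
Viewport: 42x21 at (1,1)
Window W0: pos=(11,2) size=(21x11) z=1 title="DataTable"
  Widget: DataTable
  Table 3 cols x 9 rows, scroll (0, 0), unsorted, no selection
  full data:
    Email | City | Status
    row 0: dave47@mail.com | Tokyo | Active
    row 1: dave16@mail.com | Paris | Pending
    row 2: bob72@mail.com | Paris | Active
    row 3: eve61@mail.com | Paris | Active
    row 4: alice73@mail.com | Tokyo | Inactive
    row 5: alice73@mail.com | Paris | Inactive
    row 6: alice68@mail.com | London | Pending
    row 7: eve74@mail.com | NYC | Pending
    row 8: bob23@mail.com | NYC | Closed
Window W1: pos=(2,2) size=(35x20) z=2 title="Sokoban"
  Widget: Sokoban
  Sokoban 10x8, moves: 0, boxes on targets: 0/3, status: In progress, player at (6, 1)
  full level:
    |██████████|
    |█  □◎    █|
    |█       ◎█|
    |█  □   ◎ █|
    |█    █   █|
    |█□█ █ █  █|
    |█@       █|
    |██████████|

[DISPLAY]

                                          
 ┏━━━━━━━━━━━━━━━━━━━━━━━━━━━━━━━━━┓      
 ┃ Sokoban                         ┃      
 ┠─────────────────────────────────┨      
 ┃██████████                       ┃      
 ┃█  □◎    █                       ┃      
 ┃█       ◎█                       ┃      
 ┃█  □   ◎ █                       ┃      
 ┃█    █   █                       ┃      
 ┃█□█ █ █  █                       ┃      
 ┃█@       █                       ┃      
 ┃██████████                       ┃      
 ┃Moves: 0  0/3                    ┃      
 ┃                                 ┃      
 ┃                                 ┃      
 ┃                                 ┃      
 ┃                                 ┃      
 ┃                                 ┃      
 ┃                                 ┃      
 ┃                                 ┃      
 ┗━━━━━━━━━━━━━━━━━━━━━━━━━━━━━━━━━┛      


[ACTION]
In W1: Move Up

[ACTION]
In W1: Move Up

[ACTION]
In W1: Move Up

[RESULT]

                                          
 ┏━━━━━━━━━━━━━━━━━━━━━━━━━━━━━━━━━┓      
 ┃ Sokoban                         ┃      
 ┠─────────────────────────────────┨      
 ┃██████████                       ┃      
 ┃█  □◎    █                       ┃      
 ┃█□      ◎█                       ┃      
 ┃█@ □   ◎ █                       ┃      
 ┃█    █   █                       ┃      
 ┃█ █ █ █  █                       ┃      
 ┃█        █                       ┃      
 ┃██████████                       ┃      
 ┃Moves: 3  0/3                    ┃      
 ┃                                 ┃      
 ┃                                 ┃      
 ┃                                 ┃      
 ┃                                 ┃      
 ┃                                 ┃      
 ┃                                 ┃      
 ┃                                 ┃      
 ┗━━━━━━━━━━━━━━━━━━━━━━━━━━━━━━━━━┛      


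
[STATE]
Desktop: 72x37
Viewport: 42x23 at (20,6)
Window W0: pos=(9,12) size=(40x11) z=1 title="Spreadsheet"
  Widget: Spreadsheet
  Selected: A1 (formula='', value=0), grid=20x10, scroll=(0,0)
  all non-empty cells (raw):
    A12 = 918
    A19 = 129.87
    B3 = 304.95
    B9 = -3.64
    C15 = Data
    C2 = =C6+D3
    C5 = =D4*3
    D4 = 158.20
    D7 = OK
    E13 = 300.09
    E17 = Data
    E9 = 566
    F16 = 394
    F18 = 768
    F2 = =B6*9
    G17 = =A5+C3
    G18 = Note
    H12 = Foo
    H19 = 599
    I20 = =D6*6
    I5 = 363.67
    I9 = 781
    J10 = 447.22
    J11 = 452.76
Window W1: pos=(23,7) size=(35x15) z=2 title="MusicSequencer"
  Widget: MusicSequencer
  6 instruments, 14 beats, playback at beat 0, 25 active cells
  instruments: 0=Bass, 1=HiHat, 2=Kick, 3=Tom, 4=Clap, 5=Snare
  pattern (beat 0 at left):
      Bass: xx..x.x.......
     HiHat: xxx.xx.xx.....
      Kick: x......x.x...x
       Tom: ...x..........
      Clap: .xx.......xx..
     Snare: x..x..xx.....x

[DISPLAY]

                                          
   ┏━━━━━━━━━━━━━━━━━━━━━━━━━━━━━━━━━┓    
   ┃ MusicSequencer                  ┃    
   ┠─────────────────────────────────┨    
   ┃      ▼1234567890123             ┃    
   ┃  Bass██··█·█·······             ┃    
━━━┃ HiHat███·██·██·····             ┃    
et ┃  Kick█······█·█···█             ┃    
───┃   Tom···█··········             ┃    
   ┃  Clap·██·······██··             ┃    
   ┃ Snare█··█··██·····█             ┃    
---┃                                 ┃    
0] ┃                                 ┃    
 0 ┃                                 ┃    
 0 ┃                                 ┃    
 0 ┗━━━━━━━━━━━━━━━━━━━━━━━━━━━━━━━━━┛    
━━━━━━━━━━━━━━━━━━━━━━━━━━━━┛             
                                          
                                          
                                          
                                          
                                          
                                          


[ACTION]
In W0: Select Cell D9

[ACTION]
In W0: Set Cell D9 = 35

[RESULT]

                                          
   ┏━━━━━━━━━━━━━━━━━━━━━━━━━━━━━━━━━┓    
   ┃ MusicSequencer                  ┃    
   ┠─────────────────────────────────┨    
   ┃      ▼1234567890123             ┃    
   ┃  Bass██··█·█·······             ┃    
━━━┃ HiHat███·██·██·····             ┃    
et ┃  Kick█······█·█···█             ┃    
───┃   Tom···█··········             ┃    
   ┃  Clap·██·······██··             ┃    
   ┃ Snare█··█··██·····█             ┃    
---┃                                 ┃    
 0 ┃                                 ┃    
 0 ┃                                 ┃    
 0 ┃                                 ┃    
 0 ┗━━━━━━━━━━━━━━━━━━━━━━━━━━━━━━━━━┛    
━━━━━━━━━━━━━━━━━━━━━━━━━━━━┛             
                                          
                                          
                                          
                                          
                                          
                                          


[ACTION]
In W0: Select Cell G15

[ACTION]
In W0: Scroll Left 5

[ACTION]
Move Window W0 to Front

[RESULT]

                                          
   ┏━━━━━━━━━━━━━━━━━━━━━━━━━━━━━━━━━┓    
   ┃ MusicSequencer                  ┃    
   ┠─────────────────────────────────┨    
   ┃      ▼1234567890123             ┃    
   ┃  Bass██··█·█·······             ┃    
━━━━━━━━━━━━━━━━━━━━━━━━━━━━┓        ┃    
et                          ┃        ┃    
────────────────────────────┨        ┃    
                            ┃        ┃    
     B       C       D      ┃        ┃    
----------------------------┃        ┃    
 0       0       0       0  ┃        ┃    
 0       0       0       0  ┃        ┃    
 0  304.95       0       0  ┃        ┃    
 0       0       0  158.20  ┃━━━━━━━━┛    
━━━━━━━━━━━━━━━━━━━━━━━━━━━━┛             
                                          
                                          
                                          
                                          
                                          
                                          


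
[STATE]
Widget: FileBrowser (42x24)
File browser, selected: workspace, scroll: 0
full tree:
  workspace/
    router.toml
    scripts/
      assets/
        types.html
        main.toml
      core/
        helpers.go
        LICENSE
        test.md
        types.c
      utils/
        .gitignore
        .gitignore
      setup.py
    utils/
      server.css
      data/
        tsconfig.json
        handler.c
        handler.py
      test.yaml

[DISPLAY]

> [-] workspace/                          
    router.toml                           
    [+] scripts/                          
    [+] utils/                            
                                          
                                          
                                          
                                          
                                          
                                          
                                          
                                          
                                          
                                          
                                          
                                          
                                          
                                          
                                          
                                          
                                          
                                          
                                          
                                          


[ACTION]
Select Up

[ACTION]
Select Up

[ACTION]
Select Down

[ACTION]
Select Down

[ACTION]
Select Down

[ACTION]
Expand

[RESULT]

  [-] workspace/                          
    router.toml                           
    [+] scripts/                          
  > [-] utils/                            
      server.css                          
      [+] data/                           
      test.yaml                           
                                          
                                          
                                          
                                          
                                          
                                          
                                          
                                          
                                          
                                          
                                          
                                          
                                          
                                          
                                          
                                          
                                          


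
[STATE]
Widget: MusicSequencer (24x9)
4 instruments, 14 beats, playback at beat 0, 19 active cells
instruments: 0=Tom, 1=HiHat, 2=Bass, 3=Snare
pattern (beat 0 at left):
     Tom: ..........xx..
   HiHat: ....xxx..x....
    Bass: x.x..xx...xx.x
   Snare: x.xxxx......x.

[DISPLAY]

      ▼1234567890123    
   Tom··········██··    
 HiHat····███··█····    
  Bass█·█··██···██·█    
 Snare█·████······█·    
                        
                        
                        
                        


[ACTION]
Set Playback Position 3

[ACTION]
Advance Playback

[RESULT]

      0123▼567890123    
   Tom··········██··    
 HiHat····███··█····    
  Bass█·█··██···██·█    
 Snare█·████······█·    
                        
                        
                        
                        


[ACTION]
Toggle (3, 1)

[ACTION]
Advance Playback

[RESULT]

      01234▼67890123    
   Tom··········██··    
 HiHat····███··█····    
  Bass█·█··██···██·█    
 Snare██████······█·    
                        
                        
                        
                        


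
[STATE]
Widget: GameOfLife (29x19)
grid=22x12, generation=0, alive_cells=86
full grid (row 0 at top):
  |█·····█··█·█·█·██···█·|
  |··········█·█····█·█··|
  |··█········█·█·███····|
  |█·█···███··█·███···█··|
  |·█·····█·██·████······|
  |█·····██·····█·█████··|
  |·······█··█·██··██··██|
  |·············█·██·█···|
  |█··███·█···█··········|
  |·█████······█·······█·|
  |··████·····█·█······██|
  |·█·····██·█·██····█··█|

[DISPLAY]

Gen: 0                       
█·····█··█·█·█·██···█·       
··········█·█····█·█··       
··█········█·█·███····       
█·█···███··█·███···█··       
·█·····█·██·████······       
█·····██·····█·█████··       
·······█··█·██··██··██       
·············█·██·█···       
█··███·█···█··········       
·█████······█·······█·       
··████·····█·█······██       
·█·····██·█·██····█··█       
                             
                             
                             
                             
                             
                             


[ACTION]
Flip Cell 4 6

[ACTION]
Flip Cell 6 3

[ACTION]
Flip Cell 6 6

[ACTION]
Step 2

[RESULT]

Gen: 2                       
··········███····█····       
·········█···██··██···       
·······██··█··█·███···       
█·█···███·······█·█···       
·█···██····█·······██·       
·····█··██··█·····█·█·       
····██·██·████·█····█·       
····██·█···█··██······       
··█·███·······██······       
···········█·█·····█·█       
··████····█··█·····█··       
···███·····█·█·····█·█       
                             
                             
                             
                             
                             
                             


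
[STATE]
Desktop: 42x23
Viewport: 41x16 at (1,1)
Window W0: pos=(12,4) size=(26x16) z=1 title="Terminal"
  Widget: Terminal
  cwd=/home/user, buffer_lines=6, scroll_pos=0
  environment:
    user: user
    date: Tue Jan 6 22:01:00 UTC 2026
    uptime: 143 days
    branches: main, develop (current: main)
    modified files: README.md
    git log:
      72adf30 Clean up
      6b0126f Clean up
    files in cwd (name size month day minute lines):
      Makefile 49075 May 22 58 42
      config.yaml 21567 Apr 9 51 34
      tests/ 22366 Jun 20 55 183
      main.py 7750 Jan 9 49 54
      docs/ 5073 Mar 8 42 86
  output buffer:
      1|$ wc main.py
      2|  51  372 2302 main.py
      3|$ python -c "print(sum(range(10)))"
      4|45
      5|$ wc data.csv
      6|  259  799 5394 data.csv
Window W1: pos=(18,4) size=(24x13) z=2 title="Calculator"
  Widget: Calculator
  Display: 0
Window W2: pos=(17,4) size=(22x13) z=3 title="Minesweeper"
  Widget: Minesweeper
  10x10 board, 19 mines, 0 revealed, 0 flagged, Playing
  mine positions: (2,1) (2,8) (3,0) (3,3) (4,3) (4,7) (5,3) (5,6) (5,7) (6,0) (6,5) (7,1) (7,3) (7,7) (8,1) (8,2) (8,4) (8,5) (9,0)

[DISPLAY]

                                         
                                         
                                         
           ┏━━━━┏━━━━━━━━━━━━━━━━━━━━┓━━┓
           ┃ Ter┃ Minesweeper        ┃  ┃
           ┠────┠────────────────────┨──┨
           ┃$ wc┃■■■■■■■■■■          ┃ 0┃
           ┃  51┃■■■■■■■■■■          ┃  ┃
           ┃$ py┃■■■■■■■■■■          ┃  ┃
           ┃45  ┃■■■■■■■■■■          ┃  ┃
           ┃$ wc┃■■■■■■■■■■          ┃  ┃
           ┃  25┃■■■■■■■■■■          ┃  ┃
           ┃$ █ ┃■■■■■■■■■■          ┃  ┃
           ┃    ┃■■■■■■■■■■          ┃  ┃
           ┃    ┃■■■■■■■■■■          ┃  ┃
           ┃    ┗━━━━━━━━━━━━━━━━━━━━┛━━┛


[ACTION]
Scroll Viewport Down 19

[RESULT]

           ┃$ wc┃■■■■■■■■■■          ┃ 0┃
           ┃  51┃■■■■■■■■■■          ┃  ┃
           ┃$ py┃■■■■■■■■■■          ┃  ┃
           ┃45  ┃■■■■■■■■■■          ┃  ┃
           ┃$ wc┃■■■■■■■■■■          ┃  ┃
           ┃  25┃■■■■■■■■■■          ┃  ┃
           ┃$ █ ┃■■■■■■■■■■          ┃  ┃
           ┃    ┃■■■■■■■■■■          ┃  ┃
           ┃    ┃■■■■■■■■■■          ┃  ┃
           ┃    ┗━━━━━━━━━━━━━━━━━━━━┛━━┛
           ┃                        ┃    
           ┃                        ┃    
           ┗━━━━━━━━━━━━━━━━━━━━━━━━┛    
                                         
                                         
                                         


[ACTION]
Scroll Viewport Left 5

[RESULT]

            ┃$ wc┃■■■■■■■■■■          ┃ 0
            ┃  51┃■■■■■■■■■■          ┃  
            ┃$ py┃■■■■■■■■■■          ┃  
            ┃45  ┃■■■■■■■■■■          ┃  
            ┃$ wc┃■■■■■■■■■■          ┃  
            ┃  25┃■■■■■■■■■■          ┃  
            ┃$ █ ┃■■■■■■■■■■          ┃  
            ┃    ┃■■■■■■■■■■          ┃  
            ┃    ┃■■■■■■■■■■          ┃  
            ┃    ┗━━━━━━━━━━━━━━━━━━━━┛━━
            ┃                        ┃   
            ┃                        ┃   
            ┗━━━━━━━━━━━━━━━━━━━━━━━━┛   
                                         
                                         
                                         


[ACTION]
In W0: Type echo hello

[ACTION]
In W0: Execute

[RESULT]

            ┃$ wc┃■■■■■■■■■■          ┃ 0
            ┃  51┃■■■■■■■■■■          ┃  
            ┃$ py┃■■■■■■■■■■          ┃  
            ┃45  ┃■■■■■■■■■■          ┃  
            ┃$ wc┃■■■■■■■■■■          ┃  
            ┃  25┃■■■■■■■■■■          ┃  
            ┃$ ec┃■■■■■■■■■■          ┃  
            ┃hell┃■■■■■■■■■■          ┃  
            ┃$ █ ┃■■■■■■■■■■          ┃  
            ┃    ┗━━━━━━━━━━━━━━━━━━━━┛━━
            ┃                        ┃   
            ┃                        ┃   
            ┗━━━━━━━━━━━━━━━━━━━━━━━━┛   
                                         
                                         
                                         


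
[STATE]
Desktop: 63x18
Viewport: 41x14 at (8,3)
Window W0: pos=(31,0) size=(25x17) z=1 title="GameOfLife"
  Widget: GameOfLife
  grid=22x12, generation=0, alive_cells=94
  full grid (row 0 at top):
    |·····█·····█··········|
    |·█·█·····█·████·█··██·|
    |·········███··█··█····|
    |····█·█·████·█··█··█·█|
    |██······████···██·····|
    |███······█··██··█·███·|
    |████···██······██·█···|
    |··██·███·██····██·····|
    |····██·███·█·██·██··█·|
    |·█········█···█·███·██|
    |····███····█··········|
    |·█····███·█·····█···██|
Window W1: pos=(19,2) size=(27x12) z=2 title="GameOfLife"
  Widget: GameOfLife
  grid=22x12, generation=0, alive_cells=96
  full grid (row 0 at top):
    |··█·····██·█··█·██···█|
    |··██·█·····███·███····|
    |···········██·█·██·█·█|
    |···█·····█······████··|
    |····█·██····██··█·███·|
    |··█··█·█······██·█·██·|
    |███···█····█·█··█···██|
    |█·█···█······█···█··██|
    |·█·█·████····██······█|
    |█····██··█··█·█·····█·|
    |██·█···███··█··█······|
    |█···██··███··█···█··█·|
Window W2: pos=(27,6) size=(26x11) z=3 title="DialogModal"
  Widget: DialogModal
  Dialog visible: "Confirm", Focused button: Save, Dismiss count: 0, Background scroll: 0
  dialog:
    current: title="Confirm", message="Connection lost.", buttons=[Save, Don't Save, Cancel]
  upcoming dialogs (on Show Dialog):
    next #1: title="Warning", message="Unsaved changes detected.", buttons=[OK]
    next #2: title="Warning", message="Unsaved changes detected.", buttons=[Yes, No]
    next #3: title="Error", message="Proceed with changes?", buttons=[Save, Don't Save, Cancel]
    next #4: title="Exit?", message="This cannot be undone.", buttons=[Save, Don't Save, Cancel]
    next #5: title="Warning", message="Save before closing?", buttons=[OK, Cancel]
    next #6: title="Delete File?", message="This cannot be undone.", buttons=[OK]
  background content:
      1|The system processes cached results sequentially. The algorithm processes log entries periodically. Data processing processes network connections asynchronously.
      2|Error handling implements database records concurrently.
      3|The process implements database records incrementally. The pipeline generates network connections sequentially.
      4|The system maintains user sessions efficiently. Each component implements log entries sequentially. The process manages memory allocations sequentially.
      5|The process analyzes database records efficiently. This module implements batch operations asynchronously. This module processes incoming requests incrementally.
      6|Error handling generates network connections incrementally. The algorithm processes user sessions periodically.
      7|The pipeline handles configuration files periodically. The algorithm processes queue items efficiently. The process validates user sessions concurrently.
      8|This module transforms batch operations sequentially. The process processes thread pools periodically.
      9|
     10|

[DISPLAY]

           ┃ GameOfLife              ┃   
           ┠─────────────────────────┨···
           ┃Gen: 0                   ┃█·█
           ┃·······┏━━━━━━━━━━━━━━━━━━━━━
           ┃···█···┃ DialogModal         
           ┃····█·█┠─────────────────────
           ┃··█··█·┃The system processes 
           ┃███···█┃Er┌──────────────────
           ┃█·█···█┃Th│     Confirm      
           ┃·█·█·██┃Th│ Connection lost. 
           ┗━━━━━━━┃Th│[Save]  Don't Save
                   ┃Er└──────────────────
                   ┃The pipeline handles 
                   ┗━━━━━━━━━━━━━━━━━━━━━


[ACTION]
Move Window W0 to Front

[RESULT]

           ┃ GameOfLife┃Gen: 0           
           ┠───────────┃·····█·····█·····
           ┃Gen: 0     ┃·█·█·····█·████·█
           ┃·······┏━━━┃·········███··█··
           ┃···█···┃ Di┃····█·█·████·█··█
           ┃····█·█┠───┃██······████···██
           ┃··█··█·┃The┃███······█··██··█
           ┃███···█┃Er┌┃████···██······██
           ┃█·█···█┃Th│┃··██·███·██····██
           ┃·█·█·██┃Th│┃····██·███·█·██·█
           ┗━━━━━━━┃Th│┃·█········█···█·█
                   ┃Er└┃····███····█·····
                   ┃The┃·█····███·█·····█
                   ┗━━━┗━━━━━━━━━━━━━━━━━


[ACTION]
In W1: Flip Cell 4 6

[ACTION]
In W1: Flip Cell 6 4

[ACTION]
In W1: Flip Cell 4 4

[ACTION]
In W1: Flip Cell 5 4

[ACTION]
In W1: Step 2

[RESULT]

           ┃ GameOfLife┃Gen: 0           
           ┠───────────┃·····█·····█·····
           ┃Gen: 2     ┃·█·█·····█·████·█
           ┃··█·█··┏━━━┃·········███··█··
           ┃··█··█·┃ Di┃····█·█·████·█··█
           ┃···██·█┠───┃██······████···██
           ┃·██····┃The┃███······█··██··█
           ┃····█·█┃Er┌┃████···██······██
           ┃█·█·█··┃Th│┃··██·███·██····██
           ┃█··███·┃Th│┃····██·███·█·██·█
           ┗━━━━━━━┃Th│┃·█········█···█·█
                   ┃Er└┃····███····█·····
                   ┃The┃·█····███·█·····█
                   ┗━━━┗━━━━━━━━━━━━━━━━━
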